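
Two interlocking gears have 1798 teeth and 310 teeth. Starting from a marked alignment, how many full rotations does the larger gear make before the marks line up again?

The first common completion time is the LCM of the periods.
1798 = 2 × 29 × 31
310 = 2 × 5 × 31
LCM(1798, 310) = 2 × 5 × 29 × 31 = 8990.
Rotations for period 1798: 8990 / 1798 = 5.

5 rotations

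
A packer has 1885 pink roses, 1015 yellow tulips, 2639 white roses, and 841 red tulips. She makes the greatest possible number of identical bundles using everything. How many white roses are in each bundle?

91

Number of bundles = gcd(1885, 1015, 2639, 841).
1885 = 5 × 13 × 29
1015 = 5 × 7 × 29
2639 = 7 × 13 × 29
841 = 29^2
gcd(1885, 1015, 2639, 841) = 29.
white roses per bundle = 2639 / 29 = 91.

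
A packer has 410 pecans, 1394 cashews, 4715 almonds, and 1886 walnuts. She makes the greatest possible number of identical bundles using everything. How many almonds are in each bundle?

115

Number of bundles = gcd(410, 1394, 4715, 1886).
410 = 2 × 5 × 41
1394 = 2 × 17 × 41
4715 = 5 × 23 × 41
1886 = 2 × 23 × 41
gcd(410, 1394, 4715, 1886) = 41.
almonds per bundle = 4715 / 41 = 115.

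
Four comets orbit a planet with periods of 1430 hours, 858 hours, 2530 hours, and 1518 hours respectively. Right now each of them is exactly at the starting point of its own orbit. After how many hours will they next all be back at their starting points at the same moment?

98670 hours

The first simultaneous occurrence is after LCM of the individual periods.
1430 = 2 × 5 × 11 × 13
858 = 2 × 3 × 11 × 13
2530 = 2 × 5 × 11 × 23
1518 = 2 × 3 × 11 × 23
LCM(1430, 858, 2530, 1518) = 2 × 3 × 5 × 11 × 13 × 23 = 98670.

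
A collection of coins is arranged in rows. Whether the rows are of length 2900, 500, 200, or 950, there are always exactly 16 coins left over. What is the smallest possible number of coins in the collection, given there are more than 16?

N − 16 must be a common multiple of 2900, 500, 200, and 950.
2900 = 2^2 × 5^2 × 29
500 = 2^2 × 5^3
200 = 2^3 × 5^2
950 = 2 × 5^2 × 19
LCM(2900, 500, 200, 950) = 2^3 × 5^3 × 19 × 29 = 551000.
Smallest N > 16 is LCM + 16 = 551000 + 16 = 551016.

551016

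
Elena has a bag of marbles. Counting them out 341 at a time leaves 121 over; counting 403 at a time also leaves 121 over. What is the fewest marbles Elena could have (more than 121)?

N − 121 must be a common multiple of 341 and 403.
341 = 11 × 31
403 = 13 × 31
LCM(341, 403) = 11 × 13 × 31 = 4433.
Smallest N > 121 is LCM + 121 = 4433 + 121 = 4554.

4554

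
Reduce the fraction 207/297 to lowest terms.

23/33

207 = 3^2 × 23
297 = 3^3 × 11
gcd(207, 297) = 3^2 = 9.
Divide numerator and denominator by 9: 207/297 = 23/33.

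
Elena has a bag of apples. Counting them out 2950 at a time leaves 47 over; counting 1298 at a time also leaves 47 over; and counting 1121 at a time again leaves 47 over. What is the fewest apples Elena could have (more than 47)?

N − 47 must be a common multiple of 2950, 1298, and 1121.
2950 = 2 × 5^2 × 59
1298 = 2 × 11 × 59
1121 = 19 × 59
LCM(2950, 1298, 1121) = 2 × 5^2 × 11 × 19 × 59 = 616550.
Smallest N > 47 is LCM + 47 = 616550 + 47 = 616597.

616597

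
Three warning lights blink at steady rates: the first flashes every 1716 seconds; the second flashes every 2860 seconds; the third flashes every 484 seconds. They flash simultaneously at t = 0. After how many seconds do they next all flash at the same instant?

The first simultaneous occurrence is after LCM of the individual periods.
1716 = 2^2 × 3 × 11 × 13
2860 = 2^2 × 5 × 11 × 13
484 = 2^2 × 11^2
LCM(1716, 2860, 484) = 2^2 × 3 × 5 × 11^2 × 13 = 94380.

94380 seconds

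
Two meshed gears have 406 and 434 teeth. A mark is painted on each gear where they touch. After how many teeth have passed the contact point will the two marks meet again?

12586 teeth

They coincide at every common multiple of the periods; the first is the LCM.
406 = 2 × 7 × 29
434 = 2 × 7 × 31
LCM(406, 434) = 2 × 7 × 29 × 31 = 12586.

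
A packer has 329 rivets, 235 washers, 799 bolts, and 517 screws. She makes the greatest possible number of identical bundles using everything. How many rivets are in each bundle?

7

Number of bundles = gcd(329, 235, 799, 517).
329 = 7 × 47
235 = 5 × 47
799 = 17 × 47
517 = 11 × 47
gcd(329, 235, 799, 517) = 47.
rivets per bundle = 329 / 47 = 7.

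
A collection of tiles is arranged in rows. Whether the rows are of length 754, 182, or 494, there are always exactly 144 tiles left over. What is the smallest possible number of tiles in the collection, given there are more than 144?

N − 144 must be a common multiple of 754, 182, and 494.
754 = 2 × 13 × 29
182 = 2 × 7 × 13
494 = 2 × 13 × 19
LCM(754, 182, 494) = 2 × 7 × 13 × 19 × 29 = 100282.
Smallest N > 144 is LCM + 144 = 100282 + 144 = 100426.

100426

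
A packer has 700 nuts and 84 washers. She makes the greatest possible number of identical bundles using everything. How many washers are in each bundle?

Number of bundles = gcd(700, 84).
700 = 2^2 × 5^2 × 7
84 = 2^2 × 3 × 7
gcd(700, 84) = 2^2 × 7 = 28.
washers per bundle = 84 / 28 = 3.

3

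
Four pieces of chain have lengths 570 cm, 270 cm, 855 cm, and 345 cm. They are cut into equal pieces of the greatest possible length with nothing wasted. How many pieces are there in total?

Piece length = gcd(570, 270, 855, 345).
570 = 2 × 3 × 5 × 19
270 = 2 × 3^3 × 5
855 = 3^2 × 5 × 19
345 = 3 × 5 × 23
gcd(570, 270, 855, 345) = 3 × 5 = 15.
Total pieces = 570/15 + 270/15 + 855/15 + 345/15 = 38 + 18 + 57 + 23 = 136.

136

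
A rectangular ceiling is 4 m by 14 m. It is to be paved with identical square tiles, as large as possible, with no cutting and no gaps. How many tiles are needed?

14

Tile side = gcd(4, 14).
4 = 2^2
14 = 2 × 7
gcd(4, 14) = 2.
Tiles: (4/2) × (14/2) = 2 × 7 = 14.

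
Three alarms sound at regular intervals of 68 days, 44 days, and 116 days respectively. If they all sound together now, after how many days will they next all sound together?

21692 days

They coincide at every common multiple of the periods; the first is the LCM.
68 = 2^2 × 17
44 = 2^2 × 11
116 = 2^2 × 29
LCM(68, 44, 116) = 2^2 × 11 × 17 × 29 = 21692.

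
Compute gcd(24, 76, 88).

4

24 = 2^3 × 3
76 = 2^2 × 19
88 = 2^3 × 11
gcd(24, 76, 88) = 2^2 = 4.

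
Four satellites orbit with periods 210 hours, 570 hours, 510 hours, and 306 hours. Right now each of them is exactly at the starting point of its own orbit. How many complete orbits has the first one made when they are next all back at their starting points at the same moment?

They are all back at their starting positions together after one LCM of the periods.
210 = 2 × 3 × 5 × 7
570 = 2 × 3 × 5 × 19
510 = 2 × 3 × 5 × 17
306 = 2 × 3^2 × 17
LCM(210, 570, 510, 306) = 2 × 3^2 × 5 × 7 × 17 × 19 = 203490.
Orbits for period 210: 203490 / 210 = 969.

969 orbits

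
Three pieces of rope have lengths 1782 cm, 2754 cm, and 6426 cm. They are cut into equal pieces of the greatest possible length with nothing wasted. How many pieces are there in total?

203

Piece length = gcd(1782, 2754, 6426).
1782 = 2 × 3^4 × 11
2754 = 2 × 3^4 × 17
6426 = 2 × 3^3 × 7 × 17
gcd(1782, 2754, 6426) = 2 × 3^3 = 54.
Total pieces = 1782/54 + 2754/54 + 6426/54 = 33 + 51 + 119 = 203.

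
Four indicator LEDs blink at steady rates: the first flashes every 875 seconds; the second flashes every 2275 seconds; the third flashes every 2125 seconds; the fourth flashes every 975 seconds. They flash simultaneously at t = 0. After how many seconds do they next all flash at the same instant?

580125 seconds

We need the least common multiple of the intervals.
875 = 5^3 × 7
2275 = 5^2 × 7 × 13
2125 = 5^3 × 17
975 = 3 × 5^2 × 13
LCM(875, 2275, 2125, 975) = 3 × 5^3 × 7 × 13 × 17 = 580125.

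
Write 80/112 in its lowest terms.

5/7

80 = 2^4 × 5
112 = 2^4 × 7
gcd(80, 112) = 2^4 = 16.
Divide numerator and denominator by 16: 80/112 = 5/7.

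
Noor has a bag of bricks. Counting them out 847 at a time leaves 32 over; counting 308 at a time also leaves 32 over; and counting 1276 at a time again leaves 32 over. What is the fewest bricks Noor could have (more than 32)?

98284

N − 32 must be a common multiple of 847, 308, and 1276.
847 = 7 × 11^2
308 = 2^2 × 7 × 11
1276 = 2^2 × 11 × 29
LCM(847, 308, 1276) = 2^2 × 7 × 11^2 × 29 = 98252.
Smallest N > 32 is LCM + 32 = 98252 + 32 = 98284.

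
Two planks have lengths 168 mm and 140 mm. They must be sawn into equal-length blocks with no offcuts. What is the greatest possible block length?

28 mm

This is the greatest common divisor of 168 and 140.
168 = 2^3 × 3 × 7
140 = 2^2 × 5 × 7
gcd(168, 140) = 2^2 × 7 = 28.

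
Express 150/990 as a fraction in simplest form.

150 = 2 × 3 × 5^2
990 = 2 × 3^2 × 5 × 11
gcd(150, 990) = 2 × 3 × 5 = 30.
Divide numerator and denominator by 30: 150/990 = 5/33.

5/33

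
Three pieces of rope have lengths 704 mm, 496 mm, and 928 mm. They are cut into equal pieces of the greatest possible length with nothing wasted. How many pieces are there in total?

Piece length = gcd(704, 496, 928).
704 = 2^6 × 11
496 = 2^4 × 31
928 = 2^5 × 29
gcd(704, 496, 928) = 2^4 = 16.
Total pieces = 704/16 + 496/16 + 928/16 = 44 + 31 + 58 = 133.

133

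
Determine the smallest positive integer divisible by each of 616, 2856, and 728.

408408

616 = 2^3 × 7 × 11
2856 = 2^3 × 3 × 7 × 17
728 = 2^3 × 7 × 13
LCM(616, 2856, 728) = 2^3 × 3 × 7 × 11 × 13 × 17 = 408408.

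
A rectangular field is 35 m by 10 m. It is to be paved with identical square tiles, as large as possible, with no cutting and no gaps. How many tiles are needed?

Tile side = gcd(35, 10).
35 = 5 × 7
10 = 2 × 5
gcd(35, 10) = 5.
Tiles: (35/5) × (10/5) = 7 × 2 = 14.

14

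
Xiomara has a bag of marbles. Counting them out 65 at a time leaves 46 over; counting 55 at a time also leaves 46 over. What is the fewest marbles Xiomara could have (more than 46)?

N − 46 must be a common multiple of 65 and 55.
65 = 5 × 13
55 = 5 × 11
LCM(65, 55) = 5 × 11 × 13 = 715.
Smallest N > 46 is LCM + 46 = 715 + 46 = 761.

761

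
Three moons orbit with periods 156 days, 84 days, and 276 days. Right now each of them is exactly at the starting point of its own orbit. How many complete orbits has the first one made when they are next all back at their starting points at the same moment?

161 orbits

They are all back at their starting positions together after one LCM of the periods.
156 = 2^2 × 3 × 13
84 = 2^2 × 3 × 7
276 = 2^2 × 3 × 23
LCM(156, 84, 276) = 2^2 × 3 × 7 × 13 × 23 = 25116.
Orbits for period 156: 25116 / 156 = 161.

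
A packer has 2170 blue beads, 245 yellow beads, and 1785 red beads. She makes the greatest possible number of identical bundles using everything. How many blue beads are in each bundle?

62

Number of bundles = gcd(2170, 245, 1785).
2170 = 2 × 5 × 7 × 31
245 = 5 × 7^2
1785 = 3 × 5 × 7 × 17
gcd(2170, 245, 1785) = 5 × 7 = 35.
blue beads per bundle = 2170 / 35 = 62.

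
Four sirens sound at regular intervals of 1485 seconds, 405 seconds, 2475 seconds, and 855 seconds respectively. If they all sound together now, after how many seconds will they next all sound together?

423225 seconds

We need the least common multiple of the intervals.
1485 = 3^3 × 5 × 11
405 = 3^4 × 5
2475 = 3^2 × 5^2 × 11
855 = 3^2 × 5 × 19
LCM(1485, 405, 2475, 855) = 3^4 × 5^2 × 11 × 19 = 423225.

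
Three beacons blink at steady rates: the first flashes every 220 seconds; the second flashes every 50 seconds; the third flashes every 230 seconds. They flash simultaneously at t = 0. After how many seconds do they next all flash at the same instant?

We need the least common multiple of the intervals.
220 = 2^2 × 5 × 11
50 = 2 × 5^2
230 = 2 × 5 × 23
LCM(220, 50, 230) = 2^2 × 5^2 × 11 × 23 = 25300.

25300 seconds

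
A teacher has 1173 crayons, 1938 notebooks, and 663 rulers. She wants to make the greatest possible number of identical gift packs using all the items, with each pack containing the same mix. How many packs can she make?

The pack count must divide each quantity, so the greatest is gcd(1173, 1938, 663).
1173 = 3 × 17 × 23
1938 = 2 × 3 × 17 × 19
663 = 3 × 13 × 17
gcd(1173, 1938, 663) = 3 × 17 = 51.

51 packs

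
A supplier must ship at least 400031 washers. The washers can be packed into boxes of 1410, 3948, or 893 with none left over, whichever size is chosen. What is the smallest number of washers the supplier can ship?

750120

The number of washers must be a common multiple of 1410, 3948, and 893, so a multiple of their LCM.
1410 = 2 × 3 × 5 × 47
3948 = 2^2 × 3 × 7 × 47
893 = 19 × 47
LCM(1410, 3948, 893) = 2^2 × 3 × 5 × 7 × 19 × 47 = 375060.
Smallest multiple of 375060 that is ≥ 400031: ⌈400031/375060⌉ × 375060 = 2 × 375060 = 750120.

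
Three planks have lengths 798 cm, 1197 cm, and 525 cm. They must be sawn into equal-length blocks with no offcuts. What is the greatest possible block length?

This is the greatest common divisor of 798, 1197, and 525.
798 = 2 × 3 × 7 × 19
1197 = 3^2 × 7 × 19
525 = 3 × 5^2 × 7
gcd(798, 1197, 525) = 3 × 7 = 21.

21 cm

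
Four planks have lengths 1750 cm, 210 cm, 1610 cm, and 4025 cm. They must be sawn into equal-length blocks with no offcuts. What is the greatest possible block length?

35 cm

The block length must divide every plank, so the greatest is gcd(1750, 210, 1610, 4025).
1750 = 2 × 5^3 × 7
210 = 2 × 3 × 5 × 7
1610 = 2 × 5 × 7 × 23
4025 = 5^2 × 7 × 23
gcd(1750, 210, 1610, 4025) = 5 × 7 = 35.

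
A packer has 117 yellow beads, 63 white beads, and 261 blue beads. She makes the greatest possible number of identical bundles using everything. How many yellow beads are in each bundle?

13

Number of bundles = gcd(117, 63, 261).
117 = 3^2 × 13
63 = 3^2 × 7
261 = 3^2 × 29
gcd(117, 63, 261) = 3^2 = 9.
yellow beads per bundle = 117 / 9 = 13.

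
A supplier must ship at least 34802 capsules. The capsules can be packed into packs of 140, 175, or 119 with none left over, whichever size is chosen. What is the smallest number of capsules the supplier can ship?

The number of capsules must be a common multiple of 140, 175, and 119, so a multiple of their LCM.
140 = 2^2 × 5 × 7
175 = 5^2 × 7
119 = 7 × 17
LCM(140, 175, 119) = 2^2 × 5^2 × 7 × 17 = 11900.
Smallest multiple of 11900 that is ≥ 34802: ⌈34802/11900⌉ × 11900 = 3 × 11900 = 35700.

35700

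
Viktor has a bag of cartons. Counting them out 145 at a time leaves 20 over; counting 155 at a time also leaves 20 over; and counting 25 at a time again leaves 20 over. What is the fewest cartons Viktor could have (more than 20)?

N − 20 must be a common multiple of 145, 155, and 25.
145 = 5 × 29
155 = 5 × 31
25 = 5^2
LCM(145, 155, 25) = 5^2 × 29 × 31 = 22475.
Smallest N > 20 is LCM + 20 = 22475 + 20 = 22495.

22495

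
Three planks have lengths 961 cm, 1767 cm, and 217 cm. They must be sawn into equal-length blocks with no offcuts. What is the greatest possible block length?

The block length must divide every plank, so the greatest is gcd(961, 1767, 217).
961 = 31^2
1767 = 3 × 19 × 31
217 = 7 × 31
gcd(961, 1767, 217) = 31.

31 cm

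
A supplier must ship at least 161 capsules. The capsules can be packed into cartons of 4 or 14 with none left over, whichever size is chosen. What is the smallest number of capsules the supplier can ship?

The number of capsules must be a common multiple of 4 and 14, so a multiple of their LCM.
4 = 2^2
14 = 2 × 7
LCM(4, 14) = 2^2 × 7 = 28.
Smallest multiple of 28 that is ≥ 161: ⌈161/28⌉ × 28 = 6 × 28 = 168.

168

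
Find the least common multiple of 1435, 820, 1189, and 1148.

1435 = 5 × 7 × 41
820 = 2^2 × 5 × 41
1189 = 29 × 41
1148 = 2^2 × 7 × 41
LCM(1435, 820, 1189, 1148) = 2^2 × 5 × 7 × 29 × 41 = 166460.

166460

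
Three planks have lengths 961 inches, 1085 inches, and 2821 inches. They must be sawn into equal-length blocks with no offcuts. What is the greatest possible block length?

The block length must divide every plank, so the greatest is gcd(961, 1085, 2821).
961 = 31^2
1085 = 5 × 7 × 31
2821 = 7 × 13 × 31
gcd(961, 1085, 2821) = 31.

31 inches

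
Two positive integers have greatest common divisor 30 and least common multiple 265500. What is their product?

7965000

For any two positive integers, gcd × lcm = product = 30 × 265500 = 7965000.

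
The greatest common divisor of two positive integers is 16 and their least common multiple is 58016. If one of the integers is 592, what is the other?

For two integers, gcd × lcm = product, so the other is (16 × 58016) / 592 = 928256 / 592 = 1568.

1568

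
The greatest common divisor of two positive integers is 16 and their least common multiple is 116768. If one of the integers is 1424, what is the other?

1312

For two integers, gcd × lcm = product, so the other is (16 × 116768) / 1424 = 1868288 / 1424 = 1312.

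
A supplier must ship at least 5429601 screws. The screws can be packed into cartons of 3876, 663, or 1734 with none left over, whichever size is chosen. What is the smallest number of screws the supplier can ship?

The number of screws must be a common multiple of 3876, 663, and 1734, so a multiple of their LCM.
3876 = 2^2 × 3 × 17 × 19
663 = 3 × 13 × 17
1734 = 2 × 3 × 17^2
LCM(3876, 663, 1734) = 2^2 × 3 × 13 × 17^2 × 19 = 856596.
Smallest multiple of 856596 that is ≥ 5429601: ⌈5429601/856596⌉ × 856596 = 7 × 856596 = 5996172.

5996172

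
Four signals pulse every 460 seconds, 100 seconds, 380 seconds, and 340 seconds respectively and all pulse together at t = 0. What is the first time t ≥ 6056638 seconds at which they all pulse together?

6686100 seconds

Joint pulses occur at multiples of LCM(460, 100, 380, 340).
460 = 2^2 × 5 × 23
100 = 2^2 × 5^2
380 = 2^2 × 5 × 19
340 = 2^2 × 5 × 17
LCM(460, 100, 380, 340) = 2^2 × 5^2 × 17 × 19 × 23 = 742900.
Smallest multiple of 742900 that is ≥ 6056638: ⌈6056638/742900⌉ × 742900 = 9 × 742900 = 6686100.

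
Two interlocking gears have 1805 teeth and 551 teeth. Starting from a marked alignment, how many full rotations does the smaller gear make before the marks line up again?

95 rotations

They are all back at their starting positions together after one LCM of the periods.
1805 = 5 × 19^2
551 = 19 × 29
LCM(1805, 551) = 5 × 19^2 × 29 = 52345.
Rotations for period 551: 52345 / 551 = 95.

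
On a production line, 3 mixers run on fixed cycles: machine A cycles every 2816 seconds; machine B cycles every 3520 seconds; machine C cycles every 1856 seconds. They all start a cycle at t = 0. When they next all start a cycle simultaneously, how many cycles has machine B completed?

116 cycles

They are all back at their starting positions together after one LCM of the periods.
2816 = 2^8 × 11
3520 = 2^6 × 5 × 11
1856 = 2^6 × 29
LCM(2816, 3520, 1856) = 2^8 × 5 × 11 × 29 = 408320.
Cycles for period 3520: 408320 / 3520 = 116.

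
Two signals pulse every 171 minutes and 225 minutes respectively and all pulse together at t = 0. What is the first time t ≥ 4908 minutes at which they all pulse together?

Joint pulses occur at multiples of LCM(171, 225).
171 = 3^2 × 19
225 = 3^2 × 5^2
LCM(171, 225) = 3^2 × 5^2 × 19 = 4275.
Smallest multiple of 4275 that is ≥ 4908: ⌈4908/4275⌉ × 4275 = 2 × 4275 = 8550.

8550 minutes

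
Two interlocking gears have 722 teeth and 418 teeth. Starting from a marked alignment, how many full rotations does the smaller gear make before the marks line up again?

All finish a whole number of cycles simultaneously at t = LCM of the periods.
722 = 2 × 19^2
418 = 2 × 11 × 19
LCM(722, 418) = 2 × 11 × 19^2 = 7942.
Rotations for period 418: 7942 / 418 = 19.

19 rotations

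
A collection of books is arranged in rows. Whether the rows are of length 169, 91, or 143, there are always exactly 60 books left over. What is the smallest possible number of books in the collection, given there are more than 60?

N − 60 must be a common multiple of 169, 91, and 143.
169 = 13^2
91 = 7 × 13
143 = 11 × 13
LCM(169, 91, 143) = 7 × 11 × 13^2 = 13013.
Smallest N > 60 is LCM + 60 = 13013 + 60 = 13073.

13073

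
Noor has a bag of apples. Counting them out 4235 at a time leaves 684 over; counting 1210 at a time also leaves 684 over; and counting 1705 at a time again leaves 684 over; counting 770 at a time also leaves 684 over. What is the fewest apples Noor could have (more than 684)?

263254

N − 684 must be a common multiple of 4235, 1210, 1705, and 770.
4235 = 5 × 7 × 11^2
1210 = 2 × 5 × 11^2
1705 = 5 × 11 × 31
770 = 2 × 5 × 7 × 11
LCM(4235, 1210, 1705, 770) = 2 × 5 × 7 × 11^2 × 31 = 262570.
Smallest N > 684 is LCM + 684 = 262570 + 684 = 263254.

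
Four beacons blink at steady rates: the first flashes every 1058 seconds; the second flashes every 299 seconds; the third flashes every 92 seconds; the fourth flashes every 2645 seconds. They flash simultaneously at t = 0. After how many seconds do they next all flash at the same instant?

137540 seconds

They coincide at every common multiple of the periods; the first is the LCM.
1058 = 2 × 23^2
299 = 13 × 23
92 = 2^2 × 23
2645 = 5 × 23^2
LCM(1058, 299, 92, 2645) = 2^2 × 5 × 13 × 23^2 = 137540.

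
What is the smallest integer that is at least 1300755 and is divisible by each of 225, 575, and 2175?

The integer must be a common multiple of 225, 575, and 2175, so a multiple of their LCM.
225 = 3^2 × 5^2
575 = 5^2 × 23
2175 = 3 × 5^2 × 29
LCM(225, 575, 2175) = 3^2 × 5^2 × 23 × 29 = 150075.
Smallest multiple of 150075 that is ≥ 1300755: ⌈1300755/150075⌉ × 150075 = 9 × 150075 = 1350675.

1350675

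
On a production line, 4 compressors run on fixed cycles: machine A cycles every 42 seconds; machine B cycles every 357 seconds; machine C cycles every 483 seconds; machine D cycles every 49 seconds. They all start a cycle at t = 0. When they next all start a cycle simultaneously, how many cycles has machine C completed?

They are all back at their starting positions together after one LCM of the periods.
42 = 2 × 3 × 7
357 = 3 × 7 × 17
483 = 3 × 7 × 23
49 = 7^2
LCM(42, 357, 483, 49) = 2 × 3 × 7^2 × 17 × 23 = 114954.
Cycles for period 483: 114954 / 483 = 238.

238 cycles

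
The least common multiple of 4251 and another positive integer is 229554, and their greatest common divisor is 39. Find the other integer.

gcd × lcm = product of the two integers, so the other integer is (39 × 229554) / 4251 = 2106.

2106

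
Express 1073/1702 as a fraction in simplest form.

29/46

1073 = 29 × 37
1702 = 2 × 23 × 37
gcd(1073, 1702) = 37.
Divide numerator and denominator by 37: 1073/1702 = 29/46.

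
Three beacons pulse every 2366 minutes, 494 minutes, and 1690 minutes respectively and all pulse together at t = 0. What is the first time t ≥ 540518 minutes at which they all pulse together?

Joint pulses occur at multiples of LCM(2366, 494, 1690).
2366 = 2 × 7 × 13^2
494 = 2 × 13 × 19
1690 = 2 × 5 × 13^2
LCM(2366, 494, 1690) = 2 × 5 × 7 × 13^2 × 19 = 224770.
Smallest multiple of 224770 that is ≥ 540518: ⌈540518/224770⌉ × 224770 = 3 × 224770 = 674310.

674310 minutes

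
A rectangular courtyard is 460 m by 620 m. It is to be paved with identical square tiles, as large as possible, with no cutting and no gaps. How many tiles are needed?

Tile side = gcd(460, 620).
460 = 2^2 × 5 × 23
620 = 2^2 × 5 × 31
gcd(460, 620) = 2^2 × 5 = 20.
Tiles: (460/20) × (620/20) = 23 × 31 = 713.

713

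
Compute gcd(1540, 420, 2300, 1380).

1540 = 2^2 × 5 × 7 × 11
420 = 2^2 × 3 × 5 × 7
2300 = 2^2 × 5^2 × 23
1380 = 2^2 × 3 × 5 × 23
gcd(1540, 420, 2300, 1380) = 2^2 × 5 = 20.

20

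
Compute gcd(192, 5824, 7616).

192 = 2^6 × 3
5824 = 2^6 × 7 × 13
7616 = 2^6 × 7 × 17
gcd(192, 5824, 7616) = 2^6 = 64.

64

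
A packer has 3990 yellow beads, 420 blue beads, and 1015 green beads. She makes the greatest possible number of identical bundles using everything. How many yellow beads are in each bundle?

Number of bundles = gcd(3990, 420, 1015).
3990 = 2 × 3 × 5 × 7 × 19
420 = 2^2 × 3 × 5 × 7
1015 = 5 × 7 × 29
gcd(3990, 420, 1015) = 5 × 7 = 35.
yellow beads per bundle = 3990 / 35 = 114.

114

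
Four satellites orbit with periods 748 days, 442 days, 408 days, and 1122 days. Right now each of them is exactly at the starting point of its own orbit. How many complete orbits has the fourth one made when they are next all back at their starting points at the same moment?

The first common completion time is the LCM of the periods.
748 = 2^2 × 11 × 17
442 = 2 × 13 × 17
408 = 2^3 × 3 × 17
1122 = 2 × 3 × 11 × 17
LCM(748, 442, 408, 1122) = 2^3 × 3 × 11 × 13 × 17 = 58344.
Orbits for period 1122: 58344 / 1122 = 52.

52 orbits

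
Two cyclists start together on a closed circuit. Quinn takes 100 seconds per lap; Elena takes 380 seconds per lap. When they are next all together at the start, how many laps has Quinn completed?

19 laps

They are all back at their starting positions together after one LCM of the periods.
100 = 2^2 × 5^2
380 = 2^2 × 5 × 19
LCM(100, 380) = 2^2 × 5^2 × 19 = 1900.
Laps for period 100: 1900 / 100 = 19.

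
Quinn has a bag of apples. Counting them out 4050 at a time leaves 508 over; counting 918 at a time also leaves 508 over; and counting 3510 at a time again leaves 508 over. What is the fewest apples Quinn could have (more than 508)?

895558

N − 508 must be a common multiple of 4050, 918, and 3510.
4050 = 2 × 3^4 × 5^2
918 = 2 × 3^3 × 17
3510 = 2 × 3^3 × 5 × 13
LCM(4050, 918, 3510) = 2 × 3^4 × 5^2 × 13 × 17 = 895050.
Smallest N > 508 is LCM + 508 = 895050 + 508 = 895558.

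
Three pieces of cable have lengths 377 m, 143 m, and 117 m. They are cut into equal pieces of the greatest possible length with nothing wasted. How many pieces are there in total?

49

Piece length = gcd(377, 143, 117).
377 = 13 × 29
143 = 11 × 13
117 = 3^2 × 13
gcd(377, 143, 117) = 13.
Total pieces = 377/13 + 143/13 + 117/13 = 29 + 11 + 9 = 49.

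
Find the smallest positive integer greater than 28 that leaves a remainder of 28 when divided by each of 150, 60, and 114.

N − 28 must be a common multiple of 150, 60, and 114.
150 = 2 × 3 × 5^2
60 = 2^2 × 3 × 5
114 = 2 × 3 × 19
LCM(150, 60, 114) = 2^2 × 3 × 5^2 × 19 = 5700.
Smallest N > 28 is LCM + 28 = 5700 + 28 = 5728.

5728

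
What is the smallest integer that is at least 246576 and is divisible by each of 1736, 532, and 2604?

296856

The integer must be a common multiple of 1736, 532, and 2604, so a multiple of their LCM.
1736 = 2^3 × 7 × 31
532 = 2^2 × 7 × 19
2604 = 2^2 × 3 × 7 × 31
LCM(1736, 532, 2604) = 2^3 × 3 × 7 × 19 × 31 = 98952.
Smallest multiple of 98952 that is ≥ 246576: ⌈246576/98952⌉ × 98952 = 3 × 98952 = 296856.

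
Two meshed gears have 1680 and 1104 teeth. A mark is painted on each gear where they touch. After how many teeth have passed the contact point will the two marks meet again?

38640 teeth

We need the least common multiple of the intervals.
1680 = 2^4 × 3 × 5 × 7
1104 = 2^4 × 3 × 23
LCM(1680, 1104) = 2^4 × 3 × 5 × 7 × 23 = 38640.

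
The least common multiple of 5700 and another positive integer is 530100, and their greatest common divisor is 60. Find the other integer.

gcd × lcm = product of the two integers, so the other integer is (60 × 530100) / 5700 = 5580.

5580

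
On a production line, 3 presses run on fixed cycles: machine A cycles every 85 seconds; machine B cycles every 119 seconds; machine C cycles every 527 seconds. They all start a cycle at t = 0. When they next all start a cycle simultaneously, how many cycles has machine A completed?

They are all back at their starting positions together after one LCM of the periods.
85 = 5 × 17
119 = 7 × 17
527 = 17 × 31
LCM(85, 119, 527) = 5 × 7 × 17 × 31 = 18445.
Cycles for period 85: 18445 / 85 = 217.

217 cycles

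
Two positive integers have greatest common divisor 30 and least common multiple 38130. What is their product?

For any two positive integers, gcd × lcm = product = 30 × 38130 = 1143900.

1143900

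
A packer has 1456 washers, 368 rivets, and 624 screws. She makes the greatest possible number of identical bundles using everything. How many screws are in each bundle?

39

Number of bundles = gcd(1456, 368, 624).
1456 = 2^4 × 7 × 13
368 = 2^4 × 23
624 = 2^4 × 3 × 13
gcd(1456, 368, 624) = 2^4 = 16.
screws per bundle = 624 / 16 = 39.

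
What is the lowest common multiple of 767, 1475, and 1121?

364325

767 = 13 × 59
1475 = 5^2 × 59
1121 = 19 × 59
LCM(767, 1475, 1121) = 5^2 × 13 × 19 × 59 = 364325.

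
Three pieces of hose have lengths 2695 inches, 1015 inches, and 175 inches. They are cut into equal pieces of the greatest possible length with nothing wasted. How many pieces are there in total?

111

Piece length = gcd(2695, 1015, 175).
2695 = 5 × 7^2 × 11
1015 = 5 × 7 × 29
175 = 5^2 × 7
gcd(2695, 1015, 175) = 5 × 7 = 35.
Total pieces = 2695/35 + 1015/35 + 175/35 = 77 + 29 + 5 = 111.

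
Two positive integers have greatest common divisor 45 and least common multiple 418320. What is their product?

18824400

For any two positive integers, gcd × lcm = product = 45 × 418320 = 18824400.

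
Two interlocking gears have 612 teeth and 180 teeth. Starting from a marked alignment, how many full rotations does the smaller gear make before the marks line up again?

All finish a whole number of cycles simultaneously at t = LCM of the periods.
612 = 2^2 × 3^2 × 17
180 = 2^2 × 3^2 × 5
LCM(612, 180) = 2^2 × 3^2 × 5 × 17 = 3060.
Rotations for period 180: 3060 / 180 = 17.

17 rotations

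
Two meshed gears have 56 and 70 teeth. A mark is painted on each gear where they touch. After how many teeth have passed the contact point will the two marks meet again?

The first simultaneous occurrence is after LCM of the individual periods.
56 = 2^3 × 7
70 = 2 × 5 × 7
LCM(56, 70) = 2^3 × 5 × 7 = 280.

280 teeth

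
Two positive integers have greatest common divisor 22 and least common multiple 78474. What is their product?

1726428

For any two positive integers, gcd × lcm = product = 22 × 78474 = 1726428.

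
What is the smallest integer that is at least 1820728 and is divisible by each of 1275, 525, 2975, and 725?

2070600

The integer must be a common multiple of 1275, 525, 2975, and 725, so a multiple of their LCM.
1275 = 3 × 5^2 × 17
525 = 3 × 5^2 × 7
2975 = 5^2 × 7 × 17
725 = 5^2 × 29
LCM(1275, 525, 2975, 725) = 3 × 5^2 × 7 × 17 × 29 = 258825.
Smallest multiple of 258825 that is ≥ 1820728: ⌈1820728/258825⌉ × 258825 = 8 × 258825 = 2070600.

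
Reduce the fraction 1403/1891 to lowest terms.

23/31

1403 = 23 × 61
1891 = 31 × 61
gcd(1403, 1891) = 61.
Divide numerator and denominator by 61: 1403/1891 = 23/31.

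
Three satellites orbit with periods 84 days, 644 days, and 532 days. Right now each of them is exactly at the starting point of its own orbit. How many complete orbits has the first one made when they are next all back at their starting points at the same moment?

The first common completion time is the LCM of the periods.
84 = 2^2 × 3 × 7
644 = 2^2 × 7 × 23
532 = 2^2 × 7 × 19
LCM(84, 644, 532) = 2^2 × 3 × 7 × 19 × 23 = 36708.
Orbits for period 84: 36708 / 84 = 437.

437 orbits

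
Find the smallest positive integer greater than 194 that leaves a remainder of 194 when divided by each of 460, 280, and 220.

71034

N − 194 must be a common multiple of 460, 280, and 220.
460 = 2^2 × 5 × 23
280 = 2^3 × 5 × 7
220 = 2^2 × 5 × 11
LCM(460, 280, 220) = 2^3 × 5 × 7 × 11 × 23 = 70840.
Smallest N > 194 is LCM + 194 = 70840 + 194 = 71034.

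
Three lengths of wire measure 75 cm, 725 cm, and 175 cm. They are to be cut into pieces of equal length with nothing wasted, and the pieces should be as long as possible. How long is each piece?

25 cm

The greatest length dividing all of 75, 725, and 175 is their gcd.
75 = 3 × 5^2
725 = 5^2 × 29
175 = 5^2 × 7
gcd(75, 725, 175) = 5^2 = 25.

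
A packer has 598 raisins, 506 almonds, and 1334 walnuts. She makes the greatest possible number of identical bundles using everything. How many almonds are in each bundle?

11

Number of bundles = gcd(598, 506, 1334).
598 = 2 × 13 × 23
506 = 2 × 11 × 23
1334 = 2 × 23 × 29
gcd(598, 506, 1334) = 2 × 23 = 46.
almonds per bundle = 506 / 46 = 11.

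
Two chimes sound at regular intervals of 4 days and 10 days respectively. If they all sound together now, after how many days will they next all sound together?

The first simultaneous occurrence is after LCM of the individual periods.
4 = 2^2
10 = 2 × 5
LCM(4, 10) = 2^2 × 5 = 20.

20 days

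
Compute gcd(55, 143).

55 = 5 × 11
143 = 11 × 13
gcd(55, 143) = 11.

11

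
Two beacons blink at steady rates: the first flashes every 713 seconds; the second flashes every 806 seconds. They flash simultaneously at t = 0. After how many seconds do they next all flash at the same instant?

They coincide at every common multiple of the periods; the first is the LCM.
713 = 23 × 31
806 = 2 × 13 × 31
LCM(713, 806) = 2 × 13 × 23 × 31 = 18538.

18538 seconds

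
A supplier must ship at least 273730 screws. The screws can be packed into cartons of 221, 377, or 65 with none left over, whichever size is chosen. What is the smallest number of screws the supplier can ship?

The number of screws must be a common multiple of 221, 377, and 65, so a multiple of their LCM.
221 = 13 × 17
377 = 13 × 29
65 = 5 × 13
LCM(221, 377, 65) = 5 × 13 × 17 × 29 = 32045.
Smallest multiple of 32045 that is ≥ 273730: ⌈273730/32045⌉ × 32045 = 9 × 32045 = 288405.

288405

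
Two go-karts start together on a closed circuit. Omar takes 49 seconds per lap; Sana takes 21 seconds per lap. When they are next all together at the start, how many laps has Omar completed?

They are all back at their starting positions together after one LCM of the periods.
49 = 7^2
21 = 3 × 7
LCM(49, 21) = 3 × 7^2 = 147.
Laps for period 49: 147 / 49 = 3.

3 laps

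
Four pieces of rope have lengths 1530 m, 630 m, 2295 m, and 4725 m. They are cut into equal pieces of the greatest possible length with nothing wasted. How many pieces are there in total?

Piece length = gcd(1530, 630, 2295, 4725).
1530 = 2 × 3^2 × 5 × 17
630 = 2 × 3^2 × 5 × 7
2295 = 3^3 × 5 × 17
4725 = 3^3 × 5^2 × 7
gcd(1530, 630, 2295, 4725) = 3^2 × 5 = 45.
Total pieces = 1530/45 + 630/45 + 2295/45 + 4725/45 = 34 + 14 + 51 + 105 = 204.

204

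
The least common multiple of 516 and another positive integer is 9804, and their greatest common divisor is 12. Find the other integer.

228

gcd × lcm = product of the two integers, so the other integer is (12 × 9804) / 516 = 228.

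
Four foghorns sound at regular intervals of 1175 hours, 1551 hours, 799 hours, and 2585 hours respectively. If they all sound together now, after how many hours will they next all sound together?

They coincide at every common multiple of the periods; the first is the LCM.
1175 = 5^2 × 47
1551 = 3 × 11 × 47
799 = 17 × 47
2585 = 5 × 11 × 47
LCM(1175, 1551, 799, 2585) = 3 × 5^2 × 11 × 17 × 47 = 659175.

659175 hours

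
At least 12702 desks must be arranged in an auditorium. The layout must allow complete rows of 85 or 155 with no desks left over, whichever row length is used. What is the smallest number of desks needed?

The number of desks must be a common multiple of 85 and 155, so a multiple of their LCM.
85 = 5 × 17
155 = 5 × 31
LCM(85, 155) = 5 × 17 × 31 = 2635.
Smallest multiple of 2635 that is ≥ 12702: ⌈12702/2635⌉ × 2635 = 5 × 2635 = 13175.

13175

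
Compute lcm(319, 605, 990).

319 = 11 × 29
605 = 5 × 11^2
990 = 2 × 3^2 × 5 × 11
LCM(319, 605, 990) = 2 × 3^2 × 5 × 11^2 × 29 = 315810.

315810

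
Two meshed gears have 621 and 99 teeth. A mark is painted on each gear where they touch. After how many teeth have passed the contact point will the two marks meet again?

6831 teeth

We need the least common multiple of the intervals.
621 = 3^3 × 23
99 = 3^2 × 11
LCM(621, 99) = 3^3 × 11 × 23 = 6831.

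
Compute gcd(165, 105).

165 = 3 × 5 × 11
105 = 3 × 5 × 7
gcd(165, 105) = 3 × 5 = 15.

15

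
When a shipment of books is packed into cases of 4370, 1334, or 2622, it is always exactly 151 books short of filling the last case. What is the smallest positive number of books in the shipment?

Being 151 short of a full case of size k means N ≡ −151 (mod k), i.e. N + 151 is a multiple of each size.
4370 = 2 × 5 × 19 × 23
1334 = 2 × 23 × 29
2622 = 2 × 3 × 19 × 23
LCM(4370, 1334, 2622) = 2 × 3 × 5 × 19 × 23 × 29 = 380190.
Smallest positive N is 380190 − 151 = 380039.

380039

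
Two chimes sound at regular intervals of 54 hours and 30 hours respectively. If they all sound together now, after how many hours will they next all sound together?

270 hours

We need the least common multiple of the intervals.
54 = 2 × 3^3
30 = 2 × 3 × 5
LCM(54, 30) = 2 × 3^3 × 5 = 270.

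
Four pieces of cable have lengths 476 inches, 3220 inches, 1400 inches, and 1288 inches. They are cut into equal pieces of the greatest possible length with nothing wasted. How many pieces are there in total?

228

Piece length = gcd(476, 3220, 1400, 1288).
476 = 2^2 × 7 × 17
3220 = 2^2 × 5 × 7 × 23
1400 = 2^3 × 5^2 × 7
1288 = 2^3 × 7 × 23
gcd(476, 3220, 1400, 1288) = 2^2 × 7 = 28.
Total pieces = 476/28 + 3220/28 + 1400/28 + 1288/28 = 17 + 115 + 50 + 46 = 228.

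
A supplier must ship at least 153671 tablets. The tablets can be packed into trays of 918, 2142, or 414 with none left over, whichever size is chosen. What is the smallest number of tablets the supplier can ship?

295596

The number of tablets must be a common multiple of 918, 2142, and 414, so a multiple of their LCM.
918 = 2 × 3^3 × 17
2142 = 2 × 3^2 × 7 × 17
414 = 2 × 3^2 × 23
LCM(918, 2142, 414) = 2 × 3^3 × 7 × 17 × 23 = 147798.
Smallest multiple of 147798 that is ≥ 153671: ⌈153671/147798⌉ × 147798 = 2 × 147798 = 295596.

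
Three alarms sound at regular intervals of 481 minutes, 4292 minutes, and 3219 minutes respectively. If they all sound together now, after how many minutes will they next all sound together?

167388 minutes

They coincide at every common multiple of the periods; the first is the LCM.
481 = 13 × 37
4292 = 2^2 × 29 × 37
3219 = 3 × 29 × 37
LCM(481, 4292, 3219) = 2^2 × 3 × 13 × 29 × 37 = 167388.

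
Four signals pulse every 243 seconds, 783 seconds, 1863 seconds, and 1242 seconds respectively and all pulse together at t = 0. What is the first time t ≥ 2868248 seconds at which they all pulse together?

Joint pulses occur at multiples of LCM(243, 783, 1863, 1242).
243 = 3^5
783 = 3^3 × 29
1863 = 3^4 × 23
1242 = 2 × 3^3 × 23
LCM(243, 783, 1863, 1242) = 2 × 3^5 × 23 × 29 = 324162.
Smallest multiple of 324162 that is ≥ 2868248: ⌈2868248/324162⌉ × 324162 = 9 × 324162 = 2917458.

2917458 seconds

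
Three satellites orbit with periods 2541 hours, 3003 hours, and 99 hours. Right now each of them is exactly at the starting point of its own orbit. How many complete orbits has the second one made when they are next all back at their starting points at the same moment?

They are all back at their starting positions together after one LCM of the periods.
2541 = 3 × 7 × 11^2
3003 = 3 × 7 × 11 × 13
99 = 3^2 × 11
LCM(2541, 3003, 99) = 3^2 × 7 × 11^2 × 13 = 99099.
Orbits for period 3003: 99099 / 3003 = 33.

33 orbits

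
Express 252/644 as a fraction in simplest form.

9/23

252 = 2^2 × 3^2 × 7
644 = 2^2 × 7 × 23
gcd(252, 644) = 2^2 × 7 = 28.
Divide numerator and denominator by 28: 252/644 = 9/23.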